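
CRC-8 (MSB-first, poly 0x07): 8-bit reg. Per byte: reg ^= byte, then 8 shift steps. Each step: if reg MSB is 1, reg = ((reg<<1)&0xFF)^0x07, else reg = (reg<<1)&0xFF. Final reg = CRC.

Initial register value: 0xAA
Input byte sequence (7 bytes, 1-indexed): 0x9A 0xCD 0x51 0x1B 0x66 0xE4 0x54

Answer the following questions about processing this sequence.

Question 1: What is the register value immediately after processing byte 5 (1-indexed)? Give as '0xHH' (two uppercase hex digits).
Answer: 0xB8

Derivation:
After byte 1 (0x9A): reg=0x90
After byte 2 (0xCD): reg=0x94
After byte 3 (0x51): reg=0x55
After byte 4 (0x1B): reg=0xED
After byte 5 (0x66): reg=0xB8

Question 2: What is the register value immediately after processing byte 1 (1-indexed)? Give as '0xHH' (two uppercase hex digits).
Answer: 0x90

Derivation:
After byte 1 (0x9A): reg=0x90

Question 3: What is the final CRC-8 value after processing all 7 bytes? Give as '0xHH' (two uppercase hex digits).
Answer: 0x5B

Derivation:
After byte 1 (0x9A): reg=0x90
After byte 2 (0xCD): reg=0x94
After byte 3 (0x51): reg=0x55
After byte 4 (0x1B): reg=0xED
After byte 5 (0x66): reg=0xB8
After byte 6 (0xE4): reg=0x93
After byte 7 (0x54): reg=0x5B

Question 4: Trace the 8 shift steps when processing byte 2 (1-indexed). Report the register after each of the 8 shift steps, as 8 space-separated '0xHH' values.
After byte 1 (0x9A): reg=0x90
Register before byte 2: 0x90
After XOR with byte 0xCD: 0x5D

Answer: 0xBA 0x73 0xE6 0xCB 0x91 0x25 0x4A 0x94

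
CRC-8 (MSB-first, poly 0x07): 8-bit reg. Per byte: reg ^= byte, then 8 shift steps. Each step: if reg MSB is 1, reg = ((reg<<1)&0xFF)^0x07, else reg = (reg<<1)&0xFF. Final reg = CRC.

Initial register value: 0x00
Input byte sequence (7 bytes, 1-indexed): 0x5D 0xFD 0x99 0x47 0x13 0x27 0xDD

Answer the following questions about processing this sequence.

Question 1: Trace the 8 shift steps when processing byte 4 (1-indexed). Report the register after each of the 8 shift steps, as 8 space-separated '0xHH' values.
Answer: 0x95 0x2D 0x5A 0xB4 0x6F 0xDE 0xBB 0x71

Derivation:
After byte 1 (0x5D): reg=0x94
After byte 2 (0xFD): reg=0x18
After byte 3 (0x99): reg=0x8E
Register before byte 4: 0x8E
After XOR with byte 0x47: 0xC9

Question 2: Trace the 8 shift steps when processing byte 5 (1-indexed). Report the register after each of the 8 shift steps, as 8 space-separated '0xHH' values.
Answer: 0xC4 0x8F 0x19 0x32 0x64 0xC8 0x97 0x29

Derivation:
After byte 1 (0x5D): reg=0x94
After byte 2 (0xFD): reg=0x18
After byte 3 (0x99): reg=0x8E
After byte 4 (0x47): reg=0x71
Register before byte 5: 0x71
After XOR with byte 0x13: 0x62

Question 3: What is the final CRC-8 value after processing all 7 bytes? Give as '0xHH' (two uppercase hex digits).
After byte 1 (0x5D): reg=0x94
After byte 2 (0xFD): reg=0x18
After byte 3 (0x99): reg=0x8E
After byte 4 (0x47): reg=0x71
After byte 5 (0x13): reg=0x29
After byte 6 (0x27): reg=0x2A
After byte 7 (0xDD): reg=0xCB

Answer: 0xCB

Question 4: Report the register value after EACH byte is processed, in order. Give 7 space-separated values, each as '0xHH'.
0x94 0x18 0x8E 0x71 0x29 0x2A 0xCB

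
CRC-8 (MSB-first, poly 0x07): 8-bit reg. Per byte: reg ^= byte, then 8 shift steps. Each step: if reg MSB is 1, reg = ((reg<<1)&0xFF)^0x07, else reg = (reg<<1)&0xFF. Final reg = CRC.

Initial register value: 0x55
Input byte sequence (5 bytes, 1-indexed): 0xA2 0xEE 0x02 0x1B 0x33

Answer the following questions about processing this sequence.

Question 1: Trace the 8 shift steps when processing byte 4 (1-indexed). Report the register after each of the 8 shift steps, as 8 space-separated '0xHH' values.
After byte 1 (0xA2): reg=0xCB
After byte 2 (0xEE): reg=0xFB
After byte 3 (0x02): reg=0xE1
Register before byte 4: 0xE1
After XOR with byte 0x1B: 0xFA

Answer: 0xF3 0xE1 0xC5 0x8D 0x1D 0x3A 0x74 0xE8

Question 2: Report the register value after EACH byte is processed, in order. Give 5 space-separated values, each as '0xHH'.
0xCB 0xFB 0xE1 0xE8 0x0F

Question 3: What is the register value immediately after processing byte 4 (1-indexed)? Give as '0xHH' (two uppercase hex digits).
After byte 1 (0xA2): reg=0xCB
After byte 2 (0xEE): reg=0xFB
After byte 3 (0x02): reg=0xE1
After byte 4 (0x1B): reg=0xE8

Answer: 0xE8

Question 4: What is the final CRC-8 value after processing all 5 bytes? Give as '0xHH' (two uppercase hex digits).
Answer: 0x0F

Derivation:
After byte 1 (0xA2): reg=0xCB
After byte 2 (0xEE): reg=0xFB
After byte 3 (0x02): reg=0xE1
After byte 4 (0x1B): reg=0xE8
After byte 5 (0x33): reg=0x0F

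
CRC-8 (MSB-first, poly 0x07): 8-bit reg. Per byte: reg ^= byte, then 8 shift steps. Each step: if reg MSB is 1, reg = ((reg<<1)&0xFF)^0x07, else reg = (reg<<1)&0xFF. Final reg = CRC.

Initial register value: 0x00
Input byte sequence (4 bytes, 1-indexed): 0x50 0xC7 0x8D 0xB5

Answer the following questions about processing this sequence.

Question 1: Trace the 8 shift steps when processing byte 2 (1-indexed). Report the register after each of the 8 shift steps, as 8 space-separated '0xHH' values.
Answer: 0xE0 0xC7 0x89 0x15 0x2A 0x54 0xA8 0x57

Derivation:
After byte 1 (0x50): reg=0xB7
Register before byte 2: 0xB7
After XOR with byte 0xC7: 0x70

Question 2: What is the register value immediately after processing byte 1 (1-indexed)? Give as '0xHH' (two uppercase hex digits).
Answer: 0xB7

Derivation:
After byte 1 (0x50): reg=0xB7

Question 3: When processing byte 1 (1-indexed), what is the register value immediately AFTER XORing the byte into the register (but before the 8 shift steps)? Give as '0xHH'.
Register before byte 1: 0x00
Byte 1: 0x50
0x00 XOR 0x50 = 0x50

Answer: 0x50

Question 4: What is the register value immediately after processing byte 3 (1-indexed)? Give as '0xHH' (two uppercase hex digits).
Answer: 0x08

Derivation:
After byte 1 (0x50): reg=0xB7
After byte 2 (0xC7): reg=0x57
After byte 3 (0x8D): reg=0x08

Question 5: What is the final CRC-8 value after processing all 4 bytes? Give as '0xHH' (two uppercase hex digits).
Answer: 0x3A

Derivation:
After byte 1 (0x50): reg=0xB7
After byte 2 (0xC7): reg=0x57
After byte 3 (0x8D): reg=0x08
After byte 4 (0xB5): reg=0x3A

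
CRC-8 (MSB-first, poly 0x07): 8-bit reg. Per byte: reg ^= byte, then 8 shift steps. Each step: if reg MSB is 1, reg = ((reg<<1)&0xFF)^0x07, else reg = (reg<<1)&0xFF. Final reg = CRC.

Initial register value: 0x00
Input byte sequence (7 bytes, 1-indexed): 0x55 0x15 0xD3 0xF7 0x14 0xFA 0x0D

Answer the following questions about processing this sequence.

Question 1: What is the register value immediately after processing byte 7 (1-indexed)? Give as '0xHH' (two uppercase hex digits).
Answer: 0x39

Derivation:
After byte 1 (0x55): reg=0xAC
After byte 2 (0x15): reg=0x26
After byte 3 (0xD3): reg=0xC5
After byte 4 (0xF7): reg=0x9E
After byte 5 (0x14): reg=0xBF
After byte 6 (0xFA): reg=0xDC
After byte 7 (0x0D): reg=0x39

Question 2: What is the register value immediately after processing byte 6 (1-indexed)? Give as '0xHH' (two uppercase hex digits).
After byte 1 (0x55): reg=0xAC
After byte 2 (0x15): reg=0x26
After byte 3 (0xD3): reg=0xC5
After byte 4 (0xF7): reg=0x9E
After byte 5 (0x14): reg=0xBF
After byte 6 (0xFA): reg=0xDC

Answer: 0xDC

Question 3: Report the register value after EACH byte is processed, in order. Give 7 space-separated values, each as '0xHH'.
0xAC 0x26 0xC5 0x9E 0xBF 0xDC 0x39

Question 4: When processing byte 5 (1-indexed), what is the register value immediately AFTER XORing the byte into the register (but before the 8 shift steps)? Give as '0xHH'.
Register before byte 5: 0x9E
Byte 5: 0x14
0x9E XOR 0x14 = 0x8A

Answer: 0x8A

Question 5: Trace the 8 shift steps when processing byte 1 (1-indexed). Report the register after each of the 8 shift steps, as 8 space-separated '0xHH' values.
Answer: 0xAA 0x53 0xA6 0x4B 0x96 0x2B 0x56 0xAC

Derivation:
Register before byte 1: 0x00
After XOR with byte 0x55: 0x55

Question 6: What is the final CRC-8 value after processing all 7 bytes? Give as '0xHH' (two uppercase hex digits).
After byte 1 (0x55): reg=0xAC
After byte 2 (0x15): reg=0x26
After byte 3 (0xD3): reg=0xC5
After byte 4 (0xF7): reg=0x9E
After byte 5 (0x14): reg=0xBF
After byte 6 (0xFA): reg=0xDC
After byte 7 (0x0D): reg=0x39

Answer: 0x39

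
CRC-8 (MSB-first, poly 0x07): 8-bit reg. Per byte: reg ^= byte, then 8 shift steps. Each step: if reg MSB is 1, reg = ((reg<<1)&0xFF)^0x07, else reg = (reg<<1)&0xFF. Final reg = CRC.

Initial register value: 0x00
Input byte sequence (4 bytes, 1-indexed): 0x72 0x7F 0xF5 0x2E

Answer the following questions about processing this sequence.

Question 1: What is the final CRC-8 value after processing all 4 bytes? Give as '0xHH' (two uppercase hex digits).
After byte 1 (0x72): reg=0x59
After byte 2 (0x7F): reg=0xF2
After byte 3 (0xF5): reg=0x15
After byte 4 (0x2E): reg=0xA1

Answer: 0xA1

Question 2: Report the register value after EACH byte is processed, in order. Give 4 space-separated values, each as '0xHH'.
0x59 0xF2 0x15 0xA1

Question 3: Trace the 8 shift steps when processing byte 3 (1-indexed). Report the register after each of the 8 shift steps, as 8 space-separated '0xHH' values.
After byte 1 (0x72): reg=0x59
After byte 2 (0x7F): reg=0xF2
Register before byte 3: 0xF2
After XOR with byte 0xF5: 0x07

Answer: 0x0E 0x1C 0x38 0x70 0xE0 0xC7 0x89 0x15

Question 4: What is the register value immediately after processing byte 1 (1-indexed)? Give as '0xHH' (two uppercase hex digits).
After byte 1 (0x72): reg=0x59

Answer: 0x59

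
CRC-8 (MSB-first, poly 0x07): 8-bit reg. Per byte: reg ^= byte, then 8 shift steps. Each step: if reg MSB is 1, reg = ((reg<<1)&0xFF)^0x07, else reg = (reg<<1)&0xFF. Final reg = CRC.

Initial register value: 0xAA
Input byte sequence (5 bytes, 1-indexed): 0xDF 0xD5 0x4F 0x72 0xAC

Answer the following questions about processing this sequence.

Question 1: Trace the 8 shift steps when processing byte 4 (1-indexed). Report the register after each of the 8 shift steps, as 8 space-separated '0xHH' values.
After byte 1 (0xDF): reg=0x4C
After byte 2 (0xD5): reg=0xC6
After byte 3 (0x4F): reg=0xB6
Register before byte 4: 0xB6
After XOR with byte 0x72: 0xC4

Answer: 0x8F 0x19 0x32 0x64 0xC8 0x97 0x29 0x52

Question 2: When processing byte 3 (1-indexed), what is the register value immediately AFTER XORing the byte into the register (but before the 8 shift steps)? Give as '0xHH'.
Register before byte 3: 0xC6
Byte 3: 0x4F
0xC6 XOR 0x4F = 0x89

Answer: 0x89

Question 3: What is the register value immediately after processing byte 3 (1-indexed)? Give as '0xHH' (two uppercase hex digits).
After byte 1 (0xDF): reg=0x4C
After byte 2 (0xD5): reg=0xC6
After byte 3 (0x4F): reg=0xB6

Answer: 0xB6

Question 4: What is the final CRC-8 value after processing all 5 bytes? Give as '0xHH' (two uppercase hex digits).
Answer: 0xF4

Derivation:
After byte 1 (0xDF): reg=0x4C
After byte 2 (0xD5): reg=0xC6
After byte 3 (0x4F): reg=0xB6
After byte 4 (0x72): reg=0x52
After byte 5 (0xAC): reg=0xF4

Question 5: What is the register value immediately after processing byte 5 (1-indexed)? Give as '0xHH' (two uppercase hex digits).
After byte 1 (0xDF): reg=0x4C
After byte 2 (0xD5): reg=0xC6
After byte 3 (0x4F): reg=0xB6
After byte 4 (0x72): reg=0x52
After byte 5 (0xAC): reg=0xF4

Answer: 0xF4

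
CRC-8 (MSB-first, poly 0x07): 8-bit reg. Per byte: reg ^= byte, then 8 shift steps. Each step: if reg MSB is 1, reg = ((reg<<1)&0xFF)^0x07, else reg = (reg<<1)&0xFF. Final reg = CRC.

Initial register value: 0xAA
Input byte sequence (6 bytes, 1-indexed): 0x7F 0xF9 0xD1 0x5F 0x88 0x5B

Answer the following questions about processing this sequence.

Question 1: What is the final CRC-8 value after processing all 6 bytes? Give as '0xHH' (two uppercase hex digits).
Answer: 0xDB

Derivation:
After byte 1 (0x7F): reg=0x25
After byte 2 (0xF9): reg=0x1A
After byte 3 (0xD1): reg=0x7F
After byte 4 (0x5F): reg=0xE0
After byte 5 (0x88): reg=0x1F
After byte 6 (0x5B): reg=0xDB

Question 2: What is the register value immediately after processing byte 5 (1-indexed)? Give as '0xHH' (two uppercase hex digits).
Answer: 0x1F

Derivation:
After byte 1 (0x7F): reg=0x25
After byte 2 (0xF9): reg=0x1A
After byte 3 (0xD1): reg=0x7F
After byte 4 (0x5F): reg=0xE0
After byte 5 (0x88): reg=0x1F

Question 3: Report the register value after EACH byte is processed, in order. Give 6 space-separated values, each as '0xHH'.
0x25 0x1A 0x7F 0xE0 0x1F 0xDB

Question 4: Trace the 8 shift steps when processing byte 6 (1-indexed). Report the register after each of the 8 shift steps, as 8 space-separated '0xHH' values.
Answer: 0x88 0x17 0x2E 0x5C 0xB8 0x77 0xEE 0xDB

Derivation:
After byte 1 (0x7F): reg=0x25
After byte 2 (0xF9): reg=0x1A
After byte 3 (0xD1): reg=0x7F
After byte 4 (0x5F): reg=0xE0
After byte 5 (0x88): reg=0x1F
Register before byte 6: 0x1F
After XOR with byte 0x5B: 0x44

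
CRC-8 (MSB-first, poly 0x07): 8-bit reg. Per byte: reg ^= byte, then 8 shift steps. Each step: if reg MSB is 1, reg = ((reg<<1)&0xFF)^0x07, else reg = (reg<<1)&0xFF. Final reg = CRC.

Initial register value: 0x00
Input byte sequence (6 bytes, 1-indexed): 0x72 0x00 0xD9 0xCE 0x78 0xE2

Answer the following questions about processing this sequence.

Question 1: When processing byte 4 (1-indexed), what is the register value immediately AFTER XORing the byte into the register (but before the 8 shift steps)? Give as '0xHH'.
Register before byte 4: 0xB0
Byte 4: 0xCE
0xB0 XOR 0xCE = 0x7E

Answer: 0x7E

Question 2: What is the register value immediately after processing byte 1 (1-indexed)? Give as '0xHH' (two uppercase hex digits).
Answer: 0x59

Derivation:
After byte 1 (0x72): reg=0x59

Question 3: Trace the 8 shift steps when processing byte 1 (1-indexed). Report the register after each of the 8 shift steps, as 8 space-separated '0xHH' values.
Register before byte 1: 0x00
After XOR with byte 0x72: 0x72

Answer: 0xE4 0xCF 0x99 0x35 0x6A 0xD4 0xAF 0x59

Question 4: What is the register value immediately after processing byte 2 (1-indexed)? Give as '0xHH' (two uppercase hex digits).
Answer: 0x88

Derivation:
After byte 1 (0x72): reg=0x59
After byte 2 (0x00): reg=0x88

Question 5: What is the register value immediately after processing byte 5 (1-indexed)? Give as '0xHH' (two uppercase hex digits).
After byte 1 (0x72): reg=0x59
After byte 2 (0x00): reg=0x88
After byte 3 (0xD9): reg=0xB0
After byte 4 (0xCE): reg=0x7D
After byte 5 (0x78): reg=0x1B

Answer: 0x1B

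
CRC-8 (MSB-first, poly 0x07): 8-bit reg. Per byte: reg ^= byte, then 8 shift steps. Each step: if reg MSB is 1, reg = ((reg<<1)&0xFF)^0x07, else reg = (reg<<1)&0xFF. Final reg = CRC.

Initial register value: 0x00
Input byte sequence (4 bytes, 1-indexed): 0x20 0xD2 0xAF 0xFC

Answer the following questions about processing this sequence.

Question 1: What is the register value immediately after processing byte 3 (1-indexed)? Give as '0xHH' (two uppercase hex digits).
Answer: 0x97

Derivation:
After byte 1 (0x20): reg=0xE0
After byte 2 (0xD2): reg=0x9E
After byte 3 (0xAF): reg=0x97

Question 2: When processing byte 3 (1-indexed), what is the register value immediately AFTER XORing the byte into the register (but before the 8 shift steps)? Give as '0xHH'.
Answer: 0x31

Derivation:
Register before byte 3: 0x9E
Byte 3: 0xAF
0x9E XOR 0xAF = 0x31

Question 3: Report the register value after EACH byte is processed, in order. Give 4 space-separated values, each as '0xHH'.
0xE0 0x9E 0x97 0x16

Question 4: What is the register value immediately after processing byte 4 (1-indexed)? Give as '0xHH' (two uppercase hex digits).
After byte 1 (0x20): reg=0xE0
After byte 2 (0xD2): reg=0x9E
After byte 3 (0xAF): reg=0x97
After byte 4 (0xFC): reg=0x16

Answer: 0x16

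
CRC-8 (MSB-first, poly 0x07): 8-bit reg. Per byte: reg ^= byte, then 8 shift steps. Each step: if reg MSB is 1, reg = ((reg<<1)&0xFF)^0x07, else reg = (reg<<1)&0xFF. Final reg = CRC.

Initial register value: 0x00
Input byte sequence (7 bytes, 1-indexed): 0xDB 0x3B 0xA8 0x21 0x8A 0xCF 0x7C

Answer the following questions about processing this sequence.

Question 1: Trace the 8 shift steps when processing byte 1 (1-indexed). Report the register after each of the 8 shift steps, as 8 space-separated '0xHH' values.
Answer: 0xB1 0x65 0xCA 0x93 0x21 0x42 0x84 0x0F

Derivation:
Register before byte 1: 0x00
After XOR with byte 0xDB: 0xDB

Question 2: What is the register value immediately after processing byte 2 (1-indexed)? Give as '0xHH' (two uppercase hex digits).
After byte 1 (0xDB): reg=0x0F
After byte 2 (0x3B): reg=0x8C

Answer: 0x8C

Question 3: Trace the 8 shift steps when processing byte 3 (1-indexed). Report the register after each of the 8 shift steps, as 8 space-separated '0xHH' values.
Answer: 0x48 0x90 0x27 0x4E 0x9C 0x3F 0x7E 0xFC

Derivation:
After byte 1 (0xDB): reg=0x0F
After byte 2 (0x3B): reg=0x8C
Register before byte 3: 0x8C
After XOR with byte 0xA8: 0x24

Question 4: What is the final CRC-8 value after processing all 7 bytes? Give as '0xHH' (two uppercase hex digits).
After byte 1 (0xDB): reg=0x0F
After byte 2 (0x3B): reg=0x8C
After byte 3 (0xA8): reg=0xFC
After byte 4 (0x21): reg=0x1D
After byte 5 (0x8A): reg=0xEC
After byte 6 (0xCF): reg=0xE9
After byte 7 (0x7C): reg=0xE2

Answer: 0xE2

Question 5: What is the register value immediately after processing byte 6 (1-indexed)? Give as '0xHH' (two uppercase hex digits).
Answer: 0xE9

Derivation:
After byte 1 (0xDB): reg=0x0F
After byte 2 (0x3B): reg=0x8C
After byte 3 (0xA8): reg=0xFC
After byte 4 (0x21): reg=0x1D
After byte 5 (0x8A): reg=0xEC
After byte 6 (0xCF): reg=0xE9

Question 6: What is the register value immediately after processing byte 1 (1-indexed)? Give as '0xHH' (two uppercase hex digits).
After byte 1 (0xDB): reg=0x0F

Answer: 0x0F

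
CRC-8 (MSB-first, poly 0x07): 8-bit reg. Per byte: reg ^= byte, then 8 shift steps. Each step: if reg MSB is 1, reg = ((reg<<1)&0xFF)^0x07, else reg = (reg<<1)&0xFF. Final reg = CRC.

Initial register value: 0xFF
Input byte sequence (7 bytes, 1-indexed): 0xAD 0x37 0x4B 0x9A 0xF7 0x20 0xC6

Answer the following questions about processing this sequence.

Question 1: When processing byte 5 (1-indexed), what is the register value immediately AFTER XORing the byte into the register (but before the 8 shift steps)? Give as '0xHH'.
Register before byte 5: 0x24
Byte 5: 0xF7
0x24 XOR 0xF7 = 0xD3

Answer: 0xD3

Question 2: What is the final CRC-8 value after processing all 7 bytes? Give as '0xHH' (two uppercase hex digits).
Answer: 0x60

Derivation:
After byte 1 (0xAD): reg=0xB9
After byte 2 (0x37): reg=0xA3
After byte 3 (0x4B): reg=0x96
After byte 4 (0x9A): reg=0x24
After byte 5 (0xF7): reg=0x37
After byte 6 (0x20): reg=0x65
After byte 7 (0xC6): reg=0x60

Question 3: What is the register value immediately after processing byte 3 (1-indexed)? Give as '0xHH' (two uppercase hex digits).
Answer: 0x96

Derivation:
After byte 1 (0xAD): reg=0xB9
After byte 2 (0x37): reg=0xA3
After byte 3 (0x4B): reg=0x96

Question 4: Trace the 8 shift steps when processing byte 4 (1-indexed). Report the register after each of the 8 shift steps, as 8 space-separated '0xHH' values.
After byte 1 (0xAD): reg=0xB9
After byte 2 (0x37): reg=0xA3
After byte 3 (0x4B): reg=0x96
Register before byte 4: 0x96
After XOR with byte 0x9A: 0x0C

Answer: 0x18 0x30 0x60 0xC0 0x87 0x09 0x12 0x24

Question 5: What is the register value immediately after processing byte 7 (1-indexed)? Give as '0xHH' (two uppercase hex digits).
After byte 1 (0xAD): reg=0xB9
After byte 2 (0x37): reg=0xA3
After byte 3 (0x4B): reg=0x96
After byte 4 (0x9A): reg=0x24
After byte 5 (0xF7): reg=0x37
After byte 6 (0x20): reg=0x65
After byte 7 (0xC6): reg=0x60

Answer: 0x60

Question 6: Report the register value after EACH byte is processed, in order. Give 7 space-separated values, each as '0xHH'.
0xB9 0xA3 0x96 0x24 0x37 0x65 0x60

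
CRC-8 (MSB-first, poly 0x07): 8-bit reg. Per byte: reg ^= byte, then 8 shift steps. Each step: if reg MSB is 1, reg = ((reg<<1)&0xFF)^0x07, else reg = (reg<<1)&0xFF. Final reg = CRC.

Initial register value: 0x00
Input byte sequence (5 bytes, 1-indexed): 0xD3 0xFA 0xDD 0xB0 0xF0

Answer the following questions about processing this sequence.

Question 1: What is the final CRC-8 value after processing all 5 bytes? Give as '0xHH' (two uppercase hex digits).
Answer: 0x7B

Derivation:
After byte 1 (0xD3): reg=0x37
After byte 2 (0xFA): reg=0x6D
After byte 3 (0xDD): reg=0x19
After byte 4 (0xB0): reg=0x56
After byte 5 (0xF0): reg=0x7B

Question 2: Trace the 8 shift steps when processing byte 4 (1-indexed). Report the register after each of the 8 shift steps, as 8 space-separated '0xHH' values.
After byte 1 (0xD3): reg=0x37
After byte 2 (0xFA): reg=0x6D
After byte 3 (0xDD): reg=0x19
Register before byte 4: 0x19
After XOR with byte 0xB0: 0xA9

Answer: 0x55 0xAA 0x53 0xA6 0x4B 0x96 0x2B 0x56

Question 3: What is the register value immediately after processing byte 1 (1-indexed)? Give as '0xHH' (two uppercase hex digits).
Answer: 0x37

Derivation:
After byte 1 (0xD3): reg=0x37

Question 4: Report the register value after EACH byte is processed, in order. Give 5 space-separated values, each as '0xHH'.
0x37 0x6D 0x19 0x56 0x7B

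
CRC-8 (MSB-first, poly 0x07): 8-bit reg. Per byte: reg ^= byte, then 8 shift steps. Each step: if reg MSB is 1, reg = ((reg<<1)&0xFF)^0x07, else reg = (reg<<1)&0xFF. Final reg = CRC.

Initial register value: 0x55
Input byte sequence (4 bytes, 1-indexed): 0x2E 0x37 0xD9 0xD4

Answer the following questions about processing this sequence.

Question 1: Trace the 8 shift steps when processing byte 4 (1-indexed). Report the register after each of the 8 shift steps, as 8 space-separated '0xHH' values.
Answer: 0x9F 0x39 0x72 0xE4 0xCF 0x99 0x35 0x6A

Derivation:
After byte 1 (0x2E): reg=0x66
After byte 2 (0x37): reg=0xB0
After byte 3 (0xD9): reg=0x18
Register before byte 4: 0x18
After XOR with byte 0xD4: 0xCC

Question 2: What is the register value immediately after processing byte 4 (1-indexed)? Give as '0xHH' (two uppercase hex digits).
Answer: 0x6A

Derivation:
After byte 1 (0x2E): reg=0x66
After byte 2 (0x37): reg=0xB0
After byte 3 (0xD9): reg=0x18
After byte 4 (0xD4): reg=0x6A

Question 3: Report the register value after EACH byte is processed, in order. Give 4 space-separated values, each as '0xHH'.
0x66 0xB0 0x18 0x6A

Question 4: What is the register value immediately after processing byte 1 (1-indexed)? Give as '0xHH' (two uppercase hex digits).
Answer: 0x66

Derivation:
After byte 1 (0x2E): reg=0x66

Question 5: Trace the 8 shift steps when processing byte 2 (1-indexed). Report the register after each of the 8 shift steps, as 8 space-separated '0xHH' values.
Answer: 0xA2 0x43 0x86 0x0B 0x16 0x2C 0x58 0xB0

Derivation:
After byte 1 (0x2E): reg=0x66
Register before byte 2: 0x66
After XOR with byte 0x37: 0x51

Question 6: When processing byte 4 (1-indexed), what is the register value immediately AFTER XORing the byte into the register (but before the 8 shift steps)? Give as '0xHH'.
Register before byte 4: 0x18
Byte 4: 0xD4
0x18 XOR 0xD4 = 0xCC

Answer: 0xCC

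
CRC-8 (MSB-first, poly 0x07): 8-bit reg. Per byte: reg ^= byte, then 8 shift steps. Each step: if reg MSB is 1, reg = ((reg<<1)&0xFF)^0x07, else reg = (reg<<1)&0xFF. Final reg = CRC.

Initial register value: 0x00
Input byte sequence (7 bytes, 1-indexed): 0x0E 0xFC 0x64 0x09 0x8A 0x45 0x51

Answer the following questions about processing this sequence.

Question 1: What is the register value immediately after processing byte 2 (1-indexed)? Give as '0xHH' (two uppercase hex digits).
After byte 1 (0x0E): reg=0x2A
After byte 2 (0xFC): reg=0x2C

Answer: 0x2C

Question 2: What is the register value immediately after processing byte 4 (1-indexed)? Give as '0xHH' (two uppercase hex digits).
Answer: 0xCC

Derivation:
After byte 1 (0x0E): reg=0x2A
After byte 2 (0xFC): reg=0x2C
After byte 3 (0x64): reg=0xFF
After byte 4 (0x09): reg=0xCC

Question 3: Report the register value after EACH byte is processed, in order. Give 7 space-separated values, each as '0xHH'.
0x2A 0x2C 0xFF 0xCC 0xD5 0xF9 0x51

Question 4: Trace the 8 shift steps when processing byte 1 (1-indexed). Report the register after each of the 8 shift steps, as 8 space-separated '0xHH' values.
Answer: 0x1C 0x38 0x70 0xE0 0xC7 0x89 0x15 0x2A

Derivation:
Register before byte 1: 0x00
After XOR with byte 0x0E: 0x0E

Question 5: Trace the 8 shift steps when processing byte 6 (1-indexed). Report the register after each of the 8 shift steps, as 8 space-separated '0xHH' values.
Answer: 0x27 0x4E 0x9C 0x3F 0x7E 0xFC 0xFF 0xF9

Derivation:
After byte 1 (0x0E): reg=0x2A
After byte 2 (0xFC): reg=0x2C
After byte 3 (0x64): reg=0xFF
After byte 4 (0x09): reg=0xCC
After byte 5 (0x8A): reg=0xD5
Register before byte 6: 0xD5
After XOR with byte 0x45: 0x90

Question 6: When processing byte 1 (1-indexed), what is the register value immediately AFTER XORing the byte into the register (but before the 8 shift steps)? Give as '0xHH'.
Register before byte 1: 0x00
Byte 1: 0x0E
0x00 XOR 0x0E = 0x0E

Answer: 0x0E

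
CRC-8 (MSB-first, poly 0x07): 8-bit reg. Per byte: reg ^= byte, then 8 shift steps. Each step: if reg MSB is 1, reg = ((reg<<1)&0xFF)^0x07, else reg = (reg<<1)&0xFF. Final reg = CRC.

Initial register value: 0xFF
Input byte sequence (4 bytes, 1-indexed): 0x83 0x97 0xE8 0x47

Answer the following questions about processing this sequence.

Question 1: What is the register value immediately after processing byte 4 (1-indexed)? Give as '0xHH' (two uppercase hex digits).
Answer: 0x5C

Derivation:
After byte 1 (0x83): reg=0x73
After byte 2 (0x97): reg=0xB2
After byte 3 (0xE8): reg=0x81
After byte 4 (0x47): reg=0x5C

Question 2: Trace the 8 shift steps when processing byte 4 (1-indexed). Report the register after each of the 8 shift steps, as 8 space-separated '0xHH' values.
Answer: 0x8B 0x11 0x22 0x44 0x88 0x17 0x2E 0x5C

Derivation:
After byte 1 (0x83): reg=0x73
After byte 2 (0x97): reg=0xB2
After byte 3 (0xE8): reg=0x81
Register before byte 4: 0x81
After XOR with byte 0x47: 0xC6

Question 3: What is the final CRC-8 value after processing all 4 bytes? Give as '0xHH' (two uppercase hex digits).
After byte 1 (0x83): reg=0x73
After byte 2 (0x97): reg=0xB2
After byte 3 (0xE8): reg=0x81
After byte 4 (0x47): reg=0x5C

Answer: 0x5C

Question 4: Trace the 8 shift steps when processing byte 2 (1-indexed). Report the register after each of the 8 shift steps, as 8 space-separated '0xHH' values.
Answer: 0xCF 0x99 0x35 0x6A 0xD4 0xAF 0x59 0xB2

Derivation:
After byte 1 (0x83): reg=0x73
Register before byte 2: 0x73
After XOR with byte 0x97: 0xE4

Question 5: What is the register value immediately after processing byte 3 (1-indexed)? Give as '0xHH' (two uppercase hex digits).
Answer: 0x81

Derivation:
After byte 1 (0x83): reg=0x73
After byte 2 (0x97): reg=0xB2
After byte 3 (0xE8): reg=0x81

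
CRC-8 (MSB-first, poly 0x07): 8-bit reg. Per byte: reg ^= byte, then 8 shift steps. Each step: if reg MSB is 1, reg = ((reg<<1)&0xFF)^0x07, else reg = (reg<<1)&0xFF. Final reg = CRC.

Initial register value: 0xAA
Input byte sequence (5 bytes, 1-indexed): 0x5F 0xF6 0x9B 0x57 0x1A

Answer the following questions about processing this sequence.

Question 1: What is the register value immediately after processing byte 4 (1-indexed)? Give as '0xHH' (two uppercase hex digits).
After byte 1 (0x5F): reg=0xC5
After byte 2 (0xF6): reg=0x99
After byte 3 (0x9B): reg=0x0E
After byte 4 (0x57): reg=0x88

Answer: 0x88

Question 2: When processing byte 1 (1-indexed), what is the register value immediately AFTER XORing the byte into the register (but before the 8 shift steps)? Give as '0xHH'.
Register before byte 1: 0xAA
Byte 1: 0x5F
0xAA XOR 0x5F = 0xF5

Answer: 0xF5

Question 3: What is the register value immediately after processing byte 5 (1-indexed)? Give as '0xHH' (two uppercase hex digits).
After byte 1 (0x5F): reg=0xC5
After byte 2 (0xF6): reg=0x99
After byte 3 (0x9B): reg=0x0E
After byte 4 (0x57): reg=0x88
After byte 5 (0x1A): reg=0xF7

Answer: 0xF7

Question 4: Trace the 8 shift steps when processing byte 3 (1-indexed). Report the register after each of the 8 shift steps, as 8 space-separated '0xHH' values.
After byte 1 (0x5F): reg=0xC5
After byte 2 (0xF6): reg=0x99
Register before byte 3: 0x99
After XOR with byte 0x9B: 0x02

Answer: 0x04 0x08 0x10 0x20 0x40 0x80 0x07 0x0E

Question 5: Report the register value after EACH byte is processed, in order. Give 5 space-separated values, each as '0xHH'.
0xC5 0x99 0x0E 0x88 0xF7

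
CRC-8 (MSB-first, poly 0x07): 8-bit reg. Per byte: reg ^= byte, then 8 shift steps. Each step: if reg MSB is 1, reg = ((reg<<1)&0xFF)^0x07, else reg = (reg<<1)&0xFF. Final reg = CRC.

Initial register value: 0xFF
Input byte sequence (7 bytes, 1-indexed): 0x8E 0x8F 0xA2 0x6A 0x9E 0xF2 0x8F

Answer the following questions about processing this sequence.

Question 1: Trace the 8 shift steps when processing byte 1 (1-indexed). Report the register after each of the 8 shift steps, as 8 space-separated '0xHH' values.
Answer: 0xE2 0xC3 0x81 0x05 0x0A 0x14 0x28 0x50

Derivation:
Register before byte 1: 0xFF
After XOR with byte 0x8E: 0x71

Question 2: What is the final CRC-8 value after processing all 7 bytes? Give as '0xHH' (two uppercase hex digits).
After byte 1 (0x8E): reg=0x50
After byte 2 (0x8F): reg=0x13
After byte 3 (0xA2): reg=0x1E
After byte 4 (0x6A): reg=0x4B
After byte 5 (0x9E): reg=0x25
After byte 6 (0xF2): reg=0x2B
After byte 7 (0x8F): reg=0x75

Answer: 0x75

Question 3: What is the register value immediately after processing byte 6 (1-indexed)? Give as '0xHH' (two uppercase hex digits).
Answer: 0x2B

Derivation:
After byte 1 (0x8E): reg=0x50
After byte 2 (0x8F): reg=0x13
After byte 3 (0xA2): reg=0x1E
After byte 4 (0x6A): reg=0x4B
After byte 5 (0x9E): reg=0x25
After byte 6 (0xF2): reg=0x2B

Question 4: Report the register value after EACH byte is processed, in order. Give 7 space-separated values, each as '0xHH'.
0x50 0x13 0x1E 0x4B 0x25 0x2B 0x75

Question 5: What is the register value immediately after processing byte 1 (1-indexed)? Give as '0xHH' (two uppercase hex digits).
After byte 1 (0x8E): reg=0x50

Answer: 0x50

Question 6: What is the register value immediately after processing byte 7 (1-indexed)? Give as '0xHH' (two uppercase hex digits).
Answer: 0x75

Derivation:
After byte 1 (0x8E): reg=0x50
After byte 2 (0x8F): reg=0x13
After byte 3 (0xA2): reg=0x1E
After byte 4 (0x6A): reg=0x4B
After byte 5 (0x9E): reg=0x25
After byte 6 (0xF2): reg=0x2B
After byte 7 (0x8F): reg=0x75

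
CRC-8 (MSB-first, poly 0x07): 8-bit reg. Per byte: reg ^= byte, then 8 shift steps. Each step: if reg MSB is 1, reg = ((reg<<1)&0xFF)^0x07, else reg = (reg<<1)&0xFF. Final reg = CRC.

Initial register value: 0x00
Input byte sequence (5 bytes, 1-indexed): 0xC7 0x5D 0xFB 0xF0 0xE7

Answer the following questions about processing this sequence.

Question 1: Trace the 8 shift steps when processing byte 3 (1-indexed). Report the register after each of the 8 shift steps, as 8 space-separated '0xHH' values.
After byte 1 (0xC7): reg=0x5B
After byte 2 (0x5D): reg=0x12
Register before byte 3: 0x12
After XOR with byte 0xFB: 0xE9

Answer: 0xD5 0xAD 0x5D 0xBA 0x73 0xE6 0xCB 0x91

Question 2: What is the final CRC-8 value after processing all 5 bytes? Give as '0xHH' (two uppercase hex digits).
Answer: 0x5B

Derivation:
After byte 1 (0xC7): reg=0x5B
After byte 2 (0x5D): reg=0x12
After byte 3 (0xFB): reg=0x91
After byte 4 (0xF0): reg=0x20
After byte 5 (0xE7): reg=0x5B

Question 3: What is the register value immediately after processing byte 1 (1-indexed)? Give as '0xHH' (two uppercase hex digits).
After byte 1 (0xC7): reg=0x5B

Answer: 0x5B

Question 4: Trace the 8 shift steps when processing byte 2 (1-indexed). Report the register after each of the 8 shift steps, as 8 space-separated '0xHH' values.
Answer: 0x0C 0x18 0x30 0x60 0xC0 0x87 0x09 0x12

Derivation:
After byte 1 (0xC7): reg=0x5B
Register before byte 2: 0x5B
After XOR with byte 0x5D: 0x06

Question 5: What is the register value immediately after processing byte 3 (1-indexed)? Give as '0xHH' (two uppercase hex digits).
After byte 1 (0xC7): reg=0x5B
After byte 2 (0x5D): reg=0x12
After byte 3 (0xFB): reg=0x91

Answer: 0x91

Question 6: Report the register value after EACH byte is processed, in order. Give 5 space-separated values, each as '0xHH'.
0x5B 0x12 0x91 0x20 0x5B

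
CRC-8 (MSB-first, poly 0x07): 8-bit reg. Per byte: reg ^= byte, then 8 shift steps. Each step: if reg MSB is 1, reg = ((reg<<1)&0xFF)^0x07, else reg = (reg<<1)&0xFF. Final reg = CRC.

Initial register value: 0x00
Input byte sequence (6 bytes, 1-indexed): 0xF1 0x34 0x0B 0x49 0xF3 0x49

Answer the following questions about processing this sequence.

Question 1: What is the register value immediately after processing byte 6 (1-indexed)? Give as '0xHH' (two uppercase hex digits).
Answer: 0x2A

Derivation:
After byte 1 (0xF1): reg=0xD9
After byte 2 (0x34): reg=0x8D
After byte 3 (0x0B): reg=0x9B
After byte 4 (0x49): reg=0x30
After byte 5 (0xF3): reg=0x47
After byte 6 (0x49): reg=0x2A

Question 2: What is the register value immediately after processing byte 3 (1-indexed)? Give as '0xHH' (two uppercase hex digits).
After byte 1 (0xF1): reg=0xD9
After byte 2 (0x34): reg=0x8D
After byte 3 (0x0B): reg=0x9B

Answer: 0x9B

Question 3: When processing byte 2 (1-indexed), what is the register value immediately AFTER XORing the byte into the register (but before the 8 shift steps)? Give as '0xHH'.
Register before byte 2: 0xD9
Byte 2: 0x34
0xD9 XOR 0x34 = 0xED

Answer: 0xED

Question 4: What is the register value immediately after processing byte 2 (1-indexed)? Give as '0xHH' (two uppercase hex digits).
After byte 1 (0xF1): reg=0xD9
After byte 2 (0x34): reg=0x8D

Answer: 0x8D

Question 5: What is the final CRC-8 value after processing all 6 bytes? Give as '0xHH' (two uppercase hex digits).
After byte 1 (0xF1): reg=0xD9
After byte 2 (0x34): reg=0x8D
After byte 3 (0x0B): reg=0x9B
After byte 4 (0x49): reg=0x30
After byte 5 (0xF3): reg=0x47
After byte 6 (0x49): reg=0x2A

Answer: 0x2A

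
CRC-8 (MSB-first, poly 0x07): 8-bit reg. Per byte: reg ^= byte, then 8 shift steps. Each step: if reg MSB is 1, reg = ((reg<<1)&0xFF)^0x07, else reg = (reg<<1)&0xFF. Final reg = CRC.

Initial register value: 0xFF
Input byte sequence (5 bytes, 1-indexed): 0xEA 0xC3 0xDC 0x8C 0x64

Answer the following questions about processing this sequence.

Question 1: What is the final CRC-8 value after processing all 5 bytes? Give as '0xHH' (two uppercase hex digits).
After byte 1 (0xEA): reg=0x6B
After byte 2 (0xC3): reg=0x51
After byte 3 (0xDC): reg=0xAA
After byte 4 (0x8C): reg=0xF2
After byte 5 (0x64): reg=0xEB

Answer: 0xEB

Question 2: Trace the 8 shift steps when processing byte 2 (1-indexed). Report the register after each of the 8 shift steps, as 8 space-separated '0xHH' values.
Answer: 0x57 0xAE 0x5B 0xB6 0x6B 0xD6 0xAB 0x51

Derivation:
After byte 1 (0xEA): reg=0x6B
Register before byte 2: 0x6B
After XOR with byte 0xC3: 0xA8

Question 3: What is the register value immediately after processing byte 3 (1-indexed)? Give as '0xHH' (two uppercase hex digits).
Answer: 0xAA

Derivation:
After byte 1 (0xEA): reg=0x6B
After byte 2 (0xC3): reg=0x51
After byte 3 (0xDC): reg=0xAA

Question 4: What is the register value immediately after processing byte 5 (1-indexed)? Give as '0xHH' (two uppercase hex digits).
Answer: 0xEB

Derivation:
After byte 1 (0xEA): reg=0x6B
After byte 2 (0xC3): reg=0x51
After byte 3 (0xDC): reg=0xAA
After byte 4 (0x8C): reg=0xF2
After byte 5 (0x64): reg=0xEB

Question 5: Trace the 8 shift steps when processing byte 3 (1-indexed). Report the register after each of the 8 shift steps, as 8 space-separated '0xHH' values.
After byte 1 (0xEA): reg=0x6B
After byte 2 (0xC3): reg=0x51
Register before byte 3: 0x51
After XOR with byte 0xDC: 0x8D

Answer: 0x1D 0x3A 0x74 0xE8 0xD7 0xA9 0x55 0xAA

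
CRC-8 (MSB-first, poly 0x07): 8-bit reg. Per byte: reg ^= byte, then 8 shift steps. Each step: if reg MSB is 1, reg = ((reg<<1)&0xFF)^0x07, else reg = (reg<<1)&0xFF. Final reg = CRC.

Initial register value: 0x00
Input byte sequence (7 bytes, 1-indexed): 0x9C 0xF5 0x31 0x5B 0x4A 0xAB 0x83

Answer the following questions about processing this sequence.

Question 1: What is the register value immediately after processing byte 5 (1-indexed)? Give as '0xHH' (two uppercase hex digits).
After byte 1 (0x9C): reg=0xDD
After byte 2 (0xF5): reg=0xD8
After byte 3 (0x31): reg=0x91
After byte 4 (0x5B): reg=0x78
After byte 5 (0x4A): reg=0x9E

Answer: 0x9E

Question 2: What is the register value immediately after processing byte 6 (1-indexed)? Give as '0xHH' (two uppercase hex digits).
After byte 1 (0x9C): reg=0xDD
After byte 2 (0xF5): reg=0xD8
After byte 3 (0x31): reg=0x91
After byte 4 (0x5B): reg=0x78
After byte 5 (0x4A): reg=0x9E
After byte 6 (0xAB): reg=0x8B

Answer: 0x8B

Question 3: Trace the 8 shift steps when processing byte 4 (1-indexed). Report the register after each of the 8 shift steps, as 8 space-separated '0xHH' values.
After byte 1 (0x9C): reg=0xDD
After byte 2 (0xF5): reg=0xD8
After byte 3 (0x31): reg=0x91
Register before byte 4: 0x91
After XOR with byte 0x5B: 0xCA

Answer: 0x93 0x21 0x42 0x84 0x0F 0x1E 0x3C 0x78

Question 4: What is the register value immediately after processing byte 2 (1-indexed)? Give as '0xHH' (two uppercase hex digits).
After byte 1 (0x9C): reg=0xDD
After byte 2 (0xF5): reg=0xD8

Answer: 0xD8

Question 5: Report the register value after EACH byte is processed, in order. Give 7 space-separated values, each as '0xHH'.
0xDD 0xD8 0x91 0x78 0x9E 0x8B 0x38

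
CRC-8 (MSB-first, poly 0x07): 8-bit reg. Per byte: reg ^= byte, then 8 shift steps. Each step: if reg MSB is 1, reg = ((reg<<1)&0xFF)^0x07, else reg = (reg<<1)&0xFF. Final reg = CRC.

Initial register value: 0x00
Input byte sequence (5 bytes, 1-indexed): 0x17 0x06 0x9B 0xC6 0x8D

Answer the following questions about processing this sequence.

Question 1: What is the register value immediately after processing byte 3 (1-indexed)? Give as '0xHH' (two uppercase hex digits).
After byte 1 (0x17): reg=0x65
After byte 2 (0x06): reg=0x2E
After byte 3 (0x9B): reg=0x02

Answer: 0x02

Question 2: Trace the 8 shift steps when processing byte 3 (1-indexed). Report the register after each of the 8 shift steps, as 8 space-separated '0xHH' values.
After byte 1 (0x17): reg=0x65
After byte 2 (0x06): reg=0x2E
Register before byte 3: 0x2E
After XOR with byte 0x9B: 0xB5

Answer: 0x6D 0xDA 0xB3 0x61 0xC2 0x83 0x01 0x02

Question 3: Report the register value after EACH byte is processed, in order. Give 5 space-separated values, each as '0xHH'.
0x65 0x2E 0x02 0x52 0x13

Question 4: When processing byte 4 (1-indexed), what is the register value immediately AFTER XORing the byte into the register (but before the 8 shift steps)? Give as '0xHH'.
Register before byte 4: 0x02
Byte 4: 0xC6
0x02 XOR 0xC6 = 0xC4

Answer: 0xC4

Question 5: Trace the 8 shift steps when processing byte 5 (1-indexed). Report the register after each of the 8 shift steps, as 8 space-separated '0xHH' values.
Answer: 0xB9 0x75 0xEA 0xD3 0xA1 0x45 0x8A 0x13

Derivation:
After byte 1 (0x17): reg=0x65
After byte 2 (0x06): reg=0x2E
After byte 3 (0x9B): reg=0x02
After byte 4 (0xC6): reg=0x52
Register before byte 5: 0x52
After XOR with byte 0x8D: 0xDF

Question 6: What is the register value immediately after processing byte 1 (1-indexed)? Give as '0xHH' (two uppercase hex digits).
After byte 1 (0x17): reg=0x65

Answer: 0x65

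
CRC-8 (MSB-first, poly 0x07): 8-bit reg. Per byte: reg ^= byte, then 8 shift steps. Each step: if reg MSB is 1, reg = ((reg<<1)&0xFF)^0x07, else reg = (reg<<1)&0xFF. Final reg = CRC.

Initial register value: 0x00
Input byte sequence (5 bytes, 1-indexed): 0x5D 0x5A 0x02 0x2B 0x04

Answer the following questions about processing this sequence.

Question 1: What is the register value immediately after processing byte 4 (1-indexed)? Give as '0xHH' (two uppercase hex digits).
After byte 1 (0x5D): reg=0x94
After byte 2 (0x5A): reg=0x64
After byte 3 (0x02): reg=0x35
After byte 4 (0x2B): reg=0x5A

Answer: 0x5A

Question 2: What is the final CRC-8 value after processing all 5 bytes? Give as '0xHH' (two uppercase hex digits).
Answer: 0x9D

Derivation:
After byte 1 (0x5D): reg=0x94
After byte 2 (0x5A): reg=0x64
After byte 3 (0x02): reg=0x35
After byte 4 (0x2B): reg=0x5A
After byte 5 (0x04): reg=0x9D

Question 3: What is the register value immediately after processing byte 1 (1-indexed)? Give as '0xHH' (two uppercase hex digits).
Answer: 0x94

Derivation:
After byte 1 (0x5D): reg=0x94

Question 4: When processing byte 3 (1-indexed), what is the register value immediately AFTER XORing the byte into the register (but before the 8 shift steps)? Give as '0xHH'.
Register before byte 3: 0x64
Byte 3: 0x02
0x64 XOR 0x02 = 0x66

Answer: 0x66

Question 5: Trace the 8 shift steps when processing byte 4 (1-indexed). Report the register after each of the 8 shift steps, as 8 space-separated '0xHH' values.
After byte 1 (0x5D): reg=0x94
After byte 2 (0x5A): reg=0x64
After byte 3 (0x02): reg=0x35
Register before byte 4: 0x35
After XOR with byte 0x2B: 0x1E

Answer: 0x3C 0x78 0xF0 0xE7 0xC9 0x95 0x2D 0x5A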